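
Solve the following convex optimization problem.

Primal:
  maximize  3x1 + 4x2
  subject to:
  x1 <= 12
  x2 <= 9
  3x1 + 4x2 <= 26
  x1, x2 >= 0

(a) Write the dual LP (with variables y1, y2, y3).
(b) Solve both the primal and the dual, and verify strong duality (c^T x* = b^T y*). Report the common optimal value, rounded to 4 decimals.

The standard primal-dual pair for 'max c^T x s.t. A x <= b, x >= 0' is:
  Dual:  min b^T y  s.t.  A^T y >= c,  y >= 0.

So the dual LP is:
  minimize  12y1 + 9y2 + 26y3
  subject to:
    y1 + 3y3 >= 3
    y2 + 4y3 >= 4
    y1, y2, y3 >= 0

Solving the primal: x* = (8.6667, 0).
  primal value c^T x* = 26.
Solving the dual: y* = (0, 0, 1).
  dual value b^T y* = 26.
Strong duality: c^T x* = b^T y*. Confirmed.

26


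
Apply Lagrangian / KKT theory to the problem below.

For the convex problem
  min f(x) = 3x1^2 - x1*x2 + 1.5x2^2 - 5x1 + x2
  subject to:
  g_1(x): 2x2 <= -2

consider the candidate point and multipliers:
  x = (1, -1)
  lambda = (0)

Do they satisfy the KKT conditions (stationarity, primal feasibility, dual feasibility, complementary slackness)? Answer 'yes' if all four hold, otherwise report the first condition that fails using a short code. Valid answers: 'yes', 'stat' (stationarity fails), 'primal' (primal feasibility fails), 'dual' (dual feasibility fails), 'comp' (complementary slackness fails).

Gradient of f: grad f(x) = Q x + c = (2, -3)
Constraint values g_i(x) = a_i^T x - b_i:
  g_1((1, -1)) = 0
Stationarity residual: grad f(x) + sum_i lambda_i a_i = (2, -3)
  -> stationarity FAILS
Primal feasibility (all g_i <= 0): OK
Dual feasibility (all lambda_i >= 0): OK
Complementary slackness (lambda_i * g_i(x) = 0 for all i): OK

Verdict: the first failing condition is stationarity -> stat.

stat


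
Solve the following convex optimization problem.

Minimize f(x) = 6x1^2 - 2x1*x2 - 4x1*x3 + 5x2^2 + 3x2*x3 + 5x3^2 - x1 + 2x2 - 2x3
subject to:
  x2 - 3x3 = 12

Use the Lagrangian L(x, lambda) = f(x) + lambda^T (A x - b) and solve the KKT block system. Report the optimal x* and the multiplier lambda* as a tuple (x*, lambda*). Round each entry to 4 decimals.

Form the Lagrangian:
  L(x, lambda) = (1/2) x^T Q x + c^T x + lambda^T (A x - b)
Stationarity (grad_x L = 0): Q x + c + A^T lambda = 0.
Primal feasibility: A x = b.

This gives the KKT block system:
  [ Q   A^T ] [ x     ]   [-c ]
  [ A    0  ] [ lambda ] = [ b ]

Solving the linear system:
  x*      = (-0.7979, 1.6277, -3.4574)
  lambda* = (-9.5)
  f(x*)   = 62.484

x* = (-0.7979, 1.6277, -3.4574), lambda* = (-9.5)


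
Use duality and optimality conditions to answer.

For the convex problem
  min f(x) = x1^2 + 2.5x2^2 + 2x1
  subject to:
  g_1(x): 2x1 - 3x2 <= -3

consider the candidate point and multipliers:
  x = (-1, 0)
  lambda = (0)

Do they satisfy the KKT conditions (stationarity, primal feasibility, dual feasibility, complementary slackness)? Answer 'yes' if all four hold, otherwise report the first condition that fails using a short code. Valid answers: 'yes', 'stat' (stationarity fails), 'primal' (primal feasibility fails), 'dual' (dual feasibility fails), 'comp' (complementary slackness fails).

Gradient of f: grad f(x) = Q x + c = (0, 0)
Constraint values g_i(x) = a_i^T x - b_i:
  g_1((-1, 0)) = 1
Stationarity residual: grad f(x) + sum_i lambda_i a_i = (0, 0)
  -> stationarity OK
Primal feasibility (all g_i <= 0): FAILS
Dual feasibility (all lambda_i >= 0): OK
Complementary slackness (lambda_i * g_i(x) = 0 for all i): OK

Verdict: the first failing condition is primal_feasibility -> primal.

primal


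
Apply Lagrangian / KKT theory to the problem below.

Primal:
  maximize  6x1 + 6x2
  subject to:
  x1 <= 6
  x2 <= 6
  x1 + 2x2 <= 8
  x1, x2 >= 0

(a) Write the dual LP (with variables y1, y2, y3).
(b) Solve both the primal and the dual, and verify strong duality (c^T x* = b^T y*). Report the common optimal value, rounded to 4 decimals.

The standard primal-dual pair for 'max c^T x s.t. A x <= b, x >= 0' is:
  Dual:  min b^T y  s.t.  A^T y >= c,  y >= 0.

So the dual LP is:
  minimize  6y1 + 6y2 + 8y3
  subject to:
    y1 + y3 >= 6
    y2 + 2y3 >= 6
    y1, y2, y3 >= 0

Solving the primal: x* = (6, 1).
  primal value c^T x* = 42.
Solving the dual: y* = (3, 0, 3).
  dual value b^T y* = 42.
Strong duality: c^T x* = b^T y*. Confirmed.

42


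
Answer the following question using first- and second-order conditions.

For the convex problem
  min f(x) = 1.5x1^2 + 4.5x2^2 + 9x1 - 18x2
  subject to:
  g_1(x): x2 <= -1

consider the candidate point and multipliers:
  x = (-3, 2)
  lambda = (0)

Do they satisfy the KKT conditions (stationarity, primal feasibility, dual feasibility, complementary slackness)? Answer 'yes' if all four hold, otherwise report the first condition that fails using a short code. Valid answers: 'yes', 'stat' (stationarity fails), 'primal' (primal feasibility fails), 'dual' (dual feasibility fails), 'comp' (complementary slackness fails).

Gradient of f: grad f(x) = Q x + c = (0, 0)
Constraint values g_i(x) = a_i^T x - b_i:
  g_1((-3, 2)) = 3
Stationarity residual: grad f(x) + sum_i lambda_i a_i = (0, 0)
  -> stationarity OK
Primal feasibility (all g_i <= 0): FAILS
Dual feasibility (all lambda_i >= 0): OK
Complementary slackness (lambda_i * g_i(x) = 0 for all i): OK

Verdict: the first failing condition is primal_feasibility -> primal.

primal


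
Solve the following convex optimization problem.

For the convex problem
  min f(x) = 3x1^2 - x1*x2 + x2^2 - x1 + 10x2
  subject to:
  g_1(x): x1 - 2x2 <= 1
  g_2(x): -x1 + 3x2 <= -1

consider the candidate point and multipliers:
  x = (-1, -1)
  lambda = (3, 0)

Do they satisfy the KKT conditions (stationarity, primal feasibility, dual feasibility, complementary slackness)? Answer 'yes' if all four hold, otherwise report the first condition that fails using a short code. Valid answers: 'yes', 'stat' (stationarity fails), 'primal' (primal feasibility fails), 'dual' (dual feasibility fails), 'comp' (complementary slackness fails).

Gradient of f: grad f(x) = Q x + c = (-6, 9)
Constraint values g_i(x) = a_i^T x - b_i:
  g_1((-1, -1)) = 0
  g_2((-1, -1)) = -1
Stationarity residual: grad f(x) + sum_i lambda_i a_i = (-3, 3)
  -> stationarity FAILS
Primal feasibility (all g_i <= 0): OK
Dual feasibility (all lambda_i >= 0): OK
Complementary slackness (lambda_i * g_i(x) = 0 for all i): OK

Verdict: the first failing condition is stationarity -> stat.

stat


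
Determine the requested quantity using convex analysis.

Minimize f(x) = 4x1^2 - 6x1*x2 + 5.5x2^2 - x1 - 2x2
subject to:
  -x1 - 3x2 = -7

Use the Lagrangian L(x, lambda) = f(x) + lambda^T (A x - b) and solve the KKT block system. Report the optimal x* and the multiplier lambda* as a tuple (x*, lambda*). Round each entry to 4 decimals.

Form the Lagrangian:
  L(x, lambda) = (1/2) x^T Q x + c^T x + lambda^T (A x - b)
Stationarity (grad_x L = 0): Q x + c + A^T lambda = 0.
Primal feasibility: A x = b.

This gives the KKT block system:
  [ Q   A^T ] [ x     ]   [-c ]
  [ A    0  ] [ lambda ] = [ b ]

Solving the linear system:
  x*      = (1.7311, 1.7563)
  lambda* = (2.3109)
  f(x*)   = 5.4664

x* = (1.7311, 1.7563), lambda* = (2.3109)


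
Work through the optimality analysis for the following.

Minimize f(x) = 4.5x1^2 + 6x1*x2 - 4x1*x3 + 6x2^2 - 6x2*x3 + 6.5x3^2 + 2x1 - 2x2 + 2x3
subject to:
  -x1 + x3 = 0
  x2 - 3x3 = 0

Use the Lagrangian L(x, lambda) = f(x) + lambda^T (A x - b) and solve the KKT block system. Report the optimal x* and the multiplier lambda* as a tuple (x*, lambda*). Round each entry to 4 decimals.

Form the Lagrangian:
  L(x, lambda) = (1/2) x^T Q x + c^T x + lambda^T (A x - b)
Stationarity (grad_x L = 0): Q x + c + A^T lambda = 0.
Primal feasibility: A x = b.

This gives the KKT block system:
  [ Q   A^T ] [ x     ]   [-c ]
  [ A    0  ] [ lambda ] = [ b ]

Solving the linear system:
  x*      = (0.0164, 0.0492, 0.0164)
  lambda* = (2.377, 1.4098)
  f(x*)   = -0.0164

x* = (0.0164, 0.0492, 0.0164), lambda* = (2.377, 1.4098)


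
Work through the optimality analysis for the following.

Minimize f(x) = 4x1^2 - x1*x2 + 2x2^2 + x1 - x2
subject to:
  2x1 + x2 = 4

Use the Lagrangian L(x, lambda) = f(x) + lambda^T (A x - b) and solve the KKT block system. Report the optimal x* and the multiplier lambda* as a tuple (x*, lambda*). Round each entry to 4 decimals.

Form the Lagrangian:
  L(x, lambda) = (1/2) x^T Q x + c^T x + lambda^T (A x - b)
Stationarity (grad_x L = 0): Q x + c + A^T lambda = 0.
Primal feasibility: A x = b.

This gives the KKT block system:
  [ Q   A^T ] [ x     ]   [-c ]
  [ A    0  ] [ lambda ] = [ b ]

Solving the linear system:
  x*      = (1.1786, 1.6429)
  lambda* = (-4.3929)
  f(x*)   = 8.5536

x* = (1.1786, 1.6429), lambda* = (-4.3929)


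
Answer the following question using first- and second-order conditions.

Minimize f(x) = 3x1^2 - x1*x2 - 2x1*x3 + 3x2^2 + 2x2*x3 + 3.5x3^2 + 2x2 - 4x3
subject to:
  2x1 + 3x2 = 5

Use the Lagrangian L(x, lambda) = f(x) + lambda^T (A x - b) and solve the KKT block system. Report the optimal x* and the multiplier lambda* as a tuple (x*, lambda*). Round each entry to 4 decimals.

Form the Lagrangian:
  L(x, lambda) = (1/2) x^T Q x + c^T x + lambda^T (A x - b)
Stationarity (grad_x L = 0): Q x + c + A^T lambda = 0.
Primal feasibility: A x = b.

This gives the KKT block system:
  [ Q   A^T ] [ x     ]   [-c ]
  [ A    0  ] [ lambda ] = [ b ]

Solving the linear system:
  x*      = (1.1868, 0.8755, 0.6604)
  lambda* = (-2.4623)
  f(x*)   = 5.7104

x* = (1.1868, 0.8755, 0.6604), lambda* = (-2.4623)


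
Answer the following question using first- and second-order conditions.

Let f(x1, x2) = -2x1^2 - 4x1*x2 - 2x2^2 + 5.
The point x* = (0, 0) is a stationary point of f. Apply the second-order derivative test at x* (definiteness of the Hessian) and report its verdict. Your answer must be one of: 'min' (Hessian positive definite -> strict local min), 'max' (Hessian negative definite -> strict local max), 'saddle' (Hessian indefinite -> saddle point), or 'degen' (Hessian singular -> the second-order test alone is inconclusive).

Compute the Hessian H = grad^2 f:
  H = [[-4, -4], [-4, -4]]
Verify stationarity: grad f(x*) = H x* + g = (0, 0).
Eigenvalues of H: -8, 0.
H has a zero eigenvalue (singular; negative semidefinite but not definite), so H is neither positive definite, negative definite, nor indefinite. The second-order test alone is inconclusive -> degen.
(Indeed, f is constant along the null direction of H through x*, so x* is not a strict local extremum.)

degen


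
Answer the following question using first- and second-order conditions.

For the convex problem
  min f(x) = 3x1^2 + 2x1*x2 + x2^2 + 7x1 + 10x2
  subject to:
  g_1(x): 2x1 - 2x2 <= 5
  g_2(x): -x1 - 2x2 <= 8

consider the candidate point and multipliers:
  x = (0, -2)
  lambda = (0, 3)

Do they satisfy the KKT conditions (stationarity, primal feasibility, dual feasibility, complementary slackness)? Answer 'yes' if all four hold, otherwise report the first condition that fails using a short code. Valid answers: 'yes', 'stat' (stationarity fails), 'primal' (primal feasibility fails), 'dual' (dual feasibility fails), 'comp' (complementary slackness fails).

Gradient of f: grad f(x) = Q x + c = (3, 6)
Constraint values g_i(x) = a_i^T x - b_i:
  g_1((0, -2)) = -1
  g_2((0, -2)) = -4
Stationarity residual: grad f(x) + sum_i lambda_i a_i = (0, 0)
  -> stationarity OK
Primal feasibility (all g_i <= 0): OK
Dual feasibility (all lambda_i >= 0): OK
Complementary slackness (lambda_i * g_i(x) = 0 for all i): FAILS

Verdict: the first failing condition is complementary_slackness -> comp.

comp


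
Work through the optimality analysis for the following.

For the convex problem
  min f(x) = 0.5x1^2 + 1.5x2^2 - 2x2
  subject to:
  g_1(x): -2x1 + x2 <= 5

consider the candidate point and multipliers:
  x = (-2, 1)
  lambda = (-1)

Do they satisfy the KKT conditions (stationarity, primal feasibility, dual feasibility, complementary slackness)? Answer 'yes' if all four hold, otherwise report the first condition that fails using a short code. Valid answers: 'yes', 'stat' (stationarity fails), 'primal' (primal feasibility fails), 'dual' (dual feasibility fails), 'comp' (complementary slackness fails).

Gradient of f: grad f(x) = Q x + c = (-2, 1)
Constraint values g_i(x) = a_i^T x - b_i:
  g_1((-2, 1)) = 0
Stationarity residual: grad f(x) + sum_i lambda_i a_i = (0, 0)
  -> stationarity OK
Primal feasibility (all g_i <= 0): OK
Dual feasibility (all lambda_i >= 0): FAILS
Complementary slackness (lambda_i * g_i(x) = 0 for all i): OK

Verdict: the first failing condition is dual_feasibility -> dual.

dual


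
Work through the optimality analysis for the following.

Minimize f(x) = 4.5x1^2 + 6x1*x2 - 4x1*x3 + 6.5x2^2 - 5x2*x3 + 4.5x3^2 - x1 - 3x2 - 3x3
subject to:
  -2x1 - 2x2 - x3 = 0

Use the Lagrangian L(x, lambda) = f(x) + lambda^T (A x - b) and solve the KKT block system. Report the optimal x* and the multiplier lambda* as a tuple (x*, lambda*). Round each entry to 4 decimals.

Form the Lagrangian:
  L(x, lambda) = (1/2) x^T Q x + c^T x + lambda^T (A x - b)
Stationarity (grad_x L = 0): Q x + c + A^T lambda = 0.
Primal feasibility: A x = b.

This gives the KKT block system:
  [ Q   A^T ] [ x     ]   [-c ]
  [ A    0  ] [ lambda ] = [ b ]

Solving the linear system:
  x*      = (-0.2709, 0.1921, 0.1576)
  lambda* = (-1.4581)
  f(x*)   = -0.3892

x* = (-0.2709, 0.1921, 0.1576), lambda* = (-1.4581)


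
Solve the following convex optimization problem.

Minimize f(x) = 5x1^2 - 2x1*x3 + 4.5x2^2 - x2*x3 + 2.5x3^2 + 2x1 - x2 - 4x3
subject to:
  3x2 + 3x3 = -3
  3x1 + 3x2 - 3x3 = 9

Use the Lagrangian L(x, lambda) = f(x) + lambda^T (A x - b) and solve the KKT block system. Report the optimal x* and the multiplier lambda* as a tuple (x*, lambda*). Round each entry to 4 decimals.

Form the Lagrangian:
  L(x, lambda) = (1/2) x^T Q x + c^T x + lambda^T (A x - b)
Stationarity (grad_x L = 0): Q x + c + A^T lambda = 0.
Primal feasibility: A x = b.

This gives the KKT block system:
  [ Q   A^T ] [ x     ]   [-c ]
  [ A    0  ] [ lambda ] = [ b ]

Solving the linear system:
  x*      = (0.5417, 0.7292, -1.7292)
  lambda* = (1.1944, -3.625)
  f(x*)   = 21.7396

x* = (0.5417, 0.7292, -1.7292), lambda* = (1.1944, -3.625)


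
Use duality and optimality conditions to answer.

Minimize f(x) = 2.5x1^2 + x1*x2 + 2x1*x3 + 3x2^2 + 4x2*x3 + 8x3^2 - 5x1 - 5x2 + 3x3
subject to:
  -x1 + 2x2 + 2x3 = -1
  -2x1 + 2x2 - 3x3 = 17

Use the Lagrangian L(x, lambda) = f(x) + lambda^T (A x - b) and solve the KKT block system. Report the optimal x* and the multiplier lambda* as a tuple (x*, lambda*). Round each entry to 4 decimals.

Form the Lagrangian:
  L(x, lambda) = (1/2) x^T Q x + c^T x + lambda^T (A x - b)
Stationarity (grad_x L = 0): Q x + c + A^T lambda = 0.
Primal feasibility: A x = b.

This gives the KKT block system:
  [ Q   A^T ] [ x     ]   [-c ]
  [ A    0  ] [ lambda ] = [ b ]

Solving the linear system:
  x*      = (0.1514, 3.206, -3.6303)
  lambda* = (8.4318, -8.3648)
  f(x*)   = 61.4777

x* = (0.1514, 3.206, -3.6303), lambda* = (8.4318, -8.3648)


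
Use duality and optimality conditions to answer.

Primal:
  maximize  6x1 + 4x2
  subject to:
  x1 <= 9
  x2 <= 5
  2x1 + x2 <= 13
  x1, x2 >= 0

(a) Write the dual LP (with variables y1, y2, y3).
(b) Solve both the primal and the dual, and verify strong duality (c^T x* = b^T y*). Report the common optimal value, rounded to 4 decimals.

The standard primal-dual pair for 'max c^T x s.t. A x <= b, x >= 0' is:
  Dual:  min b^T y  s.t.  A^T y >= c,  y >= 0.

So the dual LP is:
  minimize  9y1 + 5y2 + 13y3
  subject to:
    y1 + 2y3 >= 6
    y2 + y3 >= 4
    y1, y2, y3 >= 0

Solving the primal: x* = (4, 5).
  primal value c^T x* = 44.
Solving the dual: y* = (0, 1, 3).
  dual value b^T y* = 44.
Strong duality: c^T x* = b^T y*. Confirmed.

44


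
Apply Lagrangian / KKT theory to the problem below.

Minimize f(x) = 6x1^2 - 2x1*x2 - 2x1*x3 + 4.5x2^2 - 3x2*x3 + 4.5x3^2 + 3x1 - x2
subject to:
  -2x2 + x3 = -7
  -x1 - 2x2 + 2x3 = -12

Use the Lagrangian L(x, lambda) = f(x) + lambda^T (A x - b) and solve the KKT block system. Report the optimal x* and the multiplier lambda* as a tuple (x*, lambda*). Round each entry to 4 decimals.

Form the Lagrangian:
  L(x, lambda) = (1/2) x^T Q x + c^T x + lambda^T (A x - b)
Stationarity (grad_x L = 0): Q x + c + A^T lambda = 0.
Primal feasibility: A x = b.

This gives the KKT block system:
  [ Q   A^T ] [ x     ]   [-c ]
  [ A    0  ] [ lambda ] = [ b ]

Solving the linear system:
  x*      = (1.7895, 1.8947, -3.2105)
  lambda* = (-16.0526, 27.1053)
  f(x*)   = 108.1842

x* = (1.7895, 1.8947, -3.2105), lambda* = (-16.0526, 27.1053)


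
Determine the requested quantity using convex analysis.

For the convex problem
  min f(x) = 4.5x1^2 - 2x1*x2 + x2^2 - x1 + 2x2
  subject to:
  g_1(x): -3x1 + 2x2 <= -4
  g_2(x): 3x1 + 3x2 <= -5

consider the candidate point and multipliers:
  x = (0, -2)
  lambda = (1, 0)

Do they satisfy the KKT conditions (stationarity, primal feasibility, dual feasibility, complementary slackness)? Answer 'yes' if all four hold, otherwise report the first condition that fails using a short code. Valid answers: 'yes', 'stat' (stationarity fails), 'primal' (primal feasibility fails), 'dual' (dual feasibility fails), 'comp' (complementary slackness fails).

Gradient of f: grad f(x) = Q x + c = (3, -2)
Constraint values g_i(x) = a_i^T x - b_i:
  g_1((0, -2)) = 0
  g_2((0, -2)) = -1
Stationarity residual: grad f(x) + sum_i lambda_i a_i = (0, 0)
  -> stationarity OK
Primal feasibility (all g_i <= 0): OK
Dual feasibility (all lambda_i >= 0): OK
Complementary slackness (lambda_i * g_i(x) = 0 for all i): OK

Verdict: yes, KKT holds.

yes


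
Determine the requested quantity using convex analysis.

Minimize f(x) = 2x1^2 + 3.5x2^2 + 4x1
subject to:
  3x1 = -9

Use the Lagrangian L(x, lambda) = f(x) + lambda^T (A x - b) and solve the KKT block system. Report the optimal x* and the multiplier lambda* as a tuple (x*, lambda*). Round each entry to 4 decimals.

Form the Lagrangian:
  L(x, lambda) = (1/2) x^T Q x + c^T x + lambda^T (A x - b)
Stationarity (grad_x L = 0): Q x + c + A^T lambda = 0.
Primal feasibility: A x = b.

This gives the KKT block system:
  [ Q   A^T ] [ x     ]   [-c ]
  [ A    0  ] [ lambda ] = [ b ]

Solving the linear system:
  x*      = (-3, 0)
  lambda* = (2.6667)
  f(x*)   = 6

x* = (-3, 0), lambda* = (2.6667)


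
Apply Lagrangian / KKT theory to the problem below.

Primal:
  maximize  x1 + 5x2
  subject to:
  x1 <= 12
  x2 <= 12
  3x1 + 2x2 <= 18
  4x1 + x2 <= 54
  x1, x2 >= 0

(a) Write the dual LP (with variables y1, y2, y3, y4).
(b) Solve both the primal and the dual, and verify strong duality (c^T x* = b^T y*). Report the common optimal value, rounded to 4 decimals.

The standard primal-dual pair for 'max c^T x s.t. A x <= b, x >= 0' is:
  Dual:  min b^T y  s.t.  A^T y >= c,  y >= 0.

So the dual LP is:
  minimize  12y1 + 12y2 + 18y3 + 54y4
  subject to:
    y1 + 3y3 + 4y4 >= 1
    y2 + 2y3 + y4 >= 5
    y1, y2, y3, y4 >= 0

Solving the primal: x* = (0, 9).
  primal value c^T x* = 45.
Solving the dual: y* = (0, 0, 2.5, 0).
  dual value b^T y* = 45.
Strong duality: c^T x* = b^T y*. Confirmed.

45


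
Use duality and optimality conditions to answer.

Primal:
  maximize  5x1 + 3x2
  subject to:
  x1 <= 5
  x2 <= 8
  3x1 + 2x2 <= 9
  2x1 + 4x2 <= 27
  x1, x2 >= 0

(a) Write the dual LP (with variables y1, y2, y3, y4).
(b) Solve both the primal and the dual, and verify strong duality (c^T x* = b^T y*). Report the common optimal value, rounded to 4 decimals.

The standard primal-dual pair for 'max c^T x s.t. A x <= b, x >= 0' is:
  Dual:  min b^T y  s.t.  A^T y >= c,  y >= 0.

So the dual LP is:
  minimize  5y1 + 8y2 + 9y3 + 27y4
  subject to:
    y1 + 3y3 + 2y4 >= 5
    y2 + 2y3 + 4y4 >= 3
    y1, y2, y3, y4 >= 0

Solving the primal: x* = (3, 0).
  primal value c^T x* = 15.
Solving the dual: y* = (0, 0, 1.6667, 0).
  dual value b^T y* = 15.
Strong duality: c^T x* = b^T y*. Confirmed.

15


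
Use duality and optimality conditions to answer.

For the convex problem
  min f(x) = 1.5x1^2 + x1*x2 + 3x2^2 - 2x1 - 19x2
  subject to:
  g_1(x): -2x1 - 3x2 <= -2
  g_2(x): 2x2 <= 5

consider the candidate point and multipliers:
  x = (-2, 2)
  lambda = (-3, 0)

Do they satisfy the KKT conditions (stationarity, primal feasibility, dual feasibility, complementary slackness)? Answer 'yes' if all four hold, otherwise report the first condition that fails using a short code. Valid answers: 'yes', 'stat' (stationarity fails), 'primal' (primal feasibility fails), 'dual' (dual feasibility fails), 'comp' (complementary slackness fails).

Gradient of f: grad f(x) = Q x + c = (-6, -9)
Constraint values g_i(x) = a_i^T x - b_i:
  g_1((-2, 2)) = 0
  g_2((-2, 2)) = -1
Stationarity residual: grad f(x) + sum_i lambda_i a_i = (0, 0)
  -> stationarity OK
Primal feasibility (all g_i <= 0): OK
Dual feasibility (all lambda_i >= 0): FAILS
Complementary slackness (lambda_i * g_i(x) = 0 for all i): OK

Verdict: the first failing condition is dual_feasibility -> dual.

dual


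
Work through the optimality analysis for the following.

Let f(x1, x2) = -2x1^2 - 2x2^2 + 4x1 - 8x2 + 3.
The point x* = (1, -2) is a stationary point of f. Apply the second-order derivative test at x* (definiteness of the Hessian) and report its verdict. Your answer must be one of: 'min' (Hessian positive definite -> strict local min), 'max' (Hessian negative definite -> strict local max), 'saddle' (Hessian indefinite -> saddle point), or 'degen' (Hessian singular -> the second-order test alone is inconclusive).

Compute the Hessian H = grad^2 f:
  H = [[-4, 0], [0, -4]]
Verify stationarity: grad f(x*) = H x* + g = (0, 0).
Eigenvalues of H: -4, -4.
Both eigenvalues < 0, so H is negative definite -> x* is a strict local max.

max


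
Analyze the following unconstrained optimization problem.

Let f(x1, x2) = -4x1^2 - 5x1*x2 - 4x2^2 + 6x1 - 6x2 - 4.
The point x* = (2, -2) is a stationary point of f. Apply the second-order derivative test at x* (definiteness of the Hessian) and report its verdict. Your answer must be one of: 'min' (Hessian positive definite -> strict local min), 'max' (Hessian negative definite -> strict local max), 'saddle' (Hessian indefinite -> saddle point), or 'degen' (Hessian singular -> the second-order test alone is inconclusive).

Compute the Hessian H = grad^2 f:
  H = [[-8, -5], [-5, -8]]
Verify stationarity: grad f(x*) = H x* + g = (0, 0).
Eigenvalues of H: -13, -3.
Both eigenvalues < 0, so H is negative definite -> x* is a strict local max.

max


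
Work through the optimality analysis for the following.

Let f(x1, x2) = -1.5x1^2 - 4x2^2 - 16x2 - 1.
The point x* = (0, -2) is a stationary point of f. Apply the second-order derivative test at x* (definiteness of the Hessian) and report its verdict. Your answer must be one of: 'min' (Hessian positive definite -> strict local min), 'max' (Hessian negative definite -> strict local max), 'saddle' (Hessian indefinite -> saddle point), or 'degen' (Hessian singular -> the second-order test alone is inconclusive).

Compute the Hessian H = grad^2 f:
  H = [[-3, 0], [0, -8]]
Verify stationarity: grad f(x*) = H x* + g = (0, 0).
Eigenvalues of H: -8, -3.
Both eigenvalues < 0, so H is negative definite -> x* is a strict local max.

max


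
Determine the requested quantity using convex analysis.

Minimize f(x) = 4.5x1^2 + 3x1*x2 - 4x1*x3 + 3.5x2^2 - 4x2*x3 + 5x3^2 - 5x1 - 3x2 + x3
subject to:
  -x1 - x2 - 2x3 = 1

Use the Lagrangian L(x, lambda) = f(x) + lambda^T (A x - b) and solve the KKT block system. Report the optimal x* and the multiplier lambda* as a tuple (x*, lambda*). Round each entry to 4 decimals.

Form the Lagrangian:
  L(x, lambda) = (1/2) x^T Q x + c^T x + lambda^T (A x - b)
Stationarity (grad_x L = 0): Q x + c + A^T lambda = 0.
Primal feasibility: A x = b.

This gives the KKT block system:
  [ Q   A^T ] [ x     ]   [-c ]
  [ A    0  ] [ lambda ] = [ b ]

Solving the linear system:
  x*      = (0.1933, -0.2101, -0.4916)
  lambda* = (-1.9244)
  f(x*)   = 0.5483

x* = (0.1933, -0.2101, -0.4916), lambda* = (-1.9244)


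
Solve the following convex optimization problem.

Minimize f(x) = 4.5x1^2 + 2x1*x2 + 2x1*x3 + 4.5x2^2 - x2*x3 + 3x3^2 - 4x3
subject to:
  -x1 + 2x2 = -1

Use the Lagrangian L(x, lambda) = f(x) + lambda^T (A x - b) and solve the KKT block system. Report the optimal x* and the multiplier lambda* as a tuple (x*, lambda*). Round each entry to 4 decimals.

Form the Lagrangian:
  L(x, lambda) = (1/2) x^T Q x + c^T x + lambda^T (A x - b)
Stationarity (grad_x L = 0): Q x + c + A^T lambda = 0.
Primal feasibility: A x = b.

This gives the KKT block system:
  [ Q   A^T ] [ x     ]   [-c ]
  [ A    0  ] [ lambda ] = [ b ]

Solving the linear system:
  x*      = (0.1845, -0.4078, 0.5372)
  lambda* = (1.9191)
  f(x*)   = -0.1149

x* = (0.1845, -0.4078, 0.5372), lambda* = (1.9191)


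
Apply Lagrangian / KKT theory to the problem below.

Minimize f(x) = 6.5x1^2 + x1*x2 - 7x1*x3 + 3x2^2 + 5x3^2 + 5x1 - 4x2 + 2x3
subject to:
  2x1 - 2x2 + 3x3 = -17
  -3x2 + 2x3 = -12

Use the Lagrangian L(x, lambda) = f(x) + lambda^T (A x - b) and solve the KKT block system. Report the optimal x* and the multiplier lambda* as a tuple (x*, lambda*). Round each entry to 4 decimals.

Form the Lagrangian:
  L(x, lambda) = (1/2) x^T Q x + c^T x + lambda^T (A x - b)
Stationarity (grad_x L = 0): Q x + c + A^T lambda = 0.
Primal feasibility: A x = b.

This gives the KKT block system:
  [ Q   A^T ] [ x     ]   [-c ]
  [ A    0  ] [ lambda ] = [ b ]

Solving the linear system:
  x*      = (-2.3015, 2.2412, -2.6382)
  lambda* = (2.1051, 0.9785)
  f(x*)   = 10.8898

x* = (-2.3015, 2.2412, -2.6382), lambda* = (2.1051, 0.9785)


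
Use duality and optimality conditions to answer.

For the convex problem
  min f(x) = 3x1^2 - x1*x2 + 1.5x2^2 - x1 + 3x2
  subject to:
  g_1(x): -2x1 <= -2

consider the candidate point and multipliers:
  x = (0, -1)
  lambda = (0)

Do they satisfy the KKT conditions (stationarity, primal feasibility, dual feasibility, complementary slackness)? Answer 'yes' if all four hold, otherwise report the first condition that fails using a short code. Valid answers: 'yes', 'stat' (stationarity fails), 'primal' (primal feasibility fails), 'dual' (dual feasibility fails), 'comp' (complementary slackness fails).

Gradient of f: grad f(x) = Q x + c = (0, 0)
Constraint values g_i(x) = a_i^T x - b_i:
  g_1((0, -1)) = 2
Stationarity residual: grad f(x) + sum_i lambda_i a_i = (0, 0)
  -> stationarity OK
Primal feasibility (all g_i <= 0): FAILS
Dual feasibility (all lambda_i >= 0): OK
Complementary slackness (lambda_i * g_i(x) = 0 for all i): OK

Verdict: the first failing condition is primal_feasibility -> primal.

primal


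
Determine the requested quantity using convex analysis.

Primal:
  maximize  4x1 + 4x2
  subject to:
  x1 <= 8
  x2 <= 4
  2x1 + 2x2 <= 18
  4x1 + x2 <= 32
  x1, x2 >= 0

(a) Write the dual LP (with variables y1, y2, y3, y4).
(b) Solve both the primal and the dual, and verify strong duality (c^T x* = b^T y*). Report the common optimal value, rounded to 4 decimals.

The standard primal-dual pair for 'max c^T x s.t. A x <= b, x >= 0' is:
  Dual:  min b^T y  s.t.  A^T y >= c,  y >= 0.

So the dual LP is:
  minimize  8y1 + 4y2 + 18y3 + 32y4
  subject to:
    y1 + 2y3 + 4y4 >= 4
    y2 + 2y3 + y4 >= 4
    y1, y2, y3, y4 >= 0

Solving the primal: x* = (7.6667, 1.3333).
  primal value c^T x* = 36.
Solving the dual: y* = (0, 0, 2, 0).
  dual value b^T y* = 36.
Strong duality: c^T x* = b^T y*. Confirmed.

36


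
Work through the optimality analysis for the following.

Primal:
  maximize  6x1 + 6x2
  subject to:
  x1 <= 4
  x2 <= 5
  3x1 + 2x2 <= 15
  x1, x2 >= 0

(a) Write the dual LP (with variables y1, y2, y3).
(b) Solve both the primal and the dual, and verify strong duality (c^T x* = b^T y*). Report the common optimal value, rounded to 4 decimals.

The standard primal-dual pair for 'max c^T x s.t. A x <= b, x >= 0' is:
  Dual:  min b^T y  s.t.  A^T y >= c,  y >= 0.

So the dual LP is:
  minimize  4y1 + 5y2 + 15y3
  subject to:
    y1 + 3y3 >= 6
    y2 + 2y3 >= 6
    y1, y2, y3 >= 0

Solving the primal: x* = (1.6667, 5).
  primal value c^T x* = 40.
Solving the dual: y* = (0, 2, 2).
  dual value b^T y* = 40.
Strong duality: c^T x* = b^T y*. Confirmed.

40


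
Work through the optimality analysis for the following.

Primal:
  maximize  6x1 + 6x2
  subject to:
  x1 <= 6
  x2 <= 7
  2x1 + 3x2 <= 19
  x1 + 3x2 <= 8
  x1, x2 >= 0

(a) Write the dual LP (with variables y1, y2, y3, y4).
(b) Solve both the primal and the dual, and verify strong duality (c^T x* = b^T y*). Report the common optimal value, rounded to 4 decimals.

The standard primal-dual pair for 'max c^T x s.t. A x <= b, x >= 0' is:
  Dual:  min b^T y  s.t.  A^T y >= c,  y >= 0.

So the dual LP is:
  minimize  6y1 + 7y2 + 19y3 + 8y4
  subject to:
    y1 + 2y3 + y4 >= 6
    y2 + 3y3 + 3y4 >= 6
    y1, y2, y3, y4 >= 0

Solving the primal: x* = (6, 0.6667).
  primal value c^T x* = 40.
Solving the dual: y* = (4, 0, 0, 2).
  dual value b^T y* = 40.
Strong duality: c^T x* = b^T y*. Confirmed.

40


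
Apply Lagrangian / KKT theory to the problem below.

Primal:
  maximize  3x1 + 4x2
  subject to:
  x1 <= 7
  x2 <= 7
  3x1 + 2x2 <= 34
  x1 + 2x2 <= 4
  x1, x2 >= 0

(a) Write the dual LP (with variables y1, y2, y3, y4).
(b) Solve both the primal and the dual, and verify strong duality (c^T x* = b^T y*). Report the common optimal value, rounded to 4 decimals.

The standard primal-dual pair for 'max c^T x s.t. A x <= b, x >= 0' is:
  Dual:  min b^T y  s.t.  A^T y >= c,  y >= 0.

So the dual LP is:
  minimize  7y1 + 7y2 + 34y3 + 4y4
  subject to:
    y1 + 3y3 + y4 >= 3
    y2 + 2y3 + 2y4 >= 4
    y1, y2, y3, y4 >= 0

Solving the primal: x* = (4, 0).
  primal value c^T x* = 12.
Solving the dual: y* = (0, 0, 0, 3).
  dual value b^T y* = 12.
Strong duality: c^T x* = b^T y*. Confirmed.

12


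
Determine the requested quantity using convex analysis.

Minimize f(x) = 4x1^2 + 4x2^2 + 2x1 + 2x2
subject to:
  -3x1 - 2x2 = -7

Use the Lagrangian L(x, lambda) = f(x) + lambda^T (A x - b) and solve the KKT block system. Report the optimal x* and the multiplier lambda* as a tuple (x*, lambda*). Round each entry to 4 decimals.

Form the Lagrangian:
  L(x, lambda) = (1/2) x^T Q x + c^T x + lambda^T (A x - b)
Stationarity (grad_x L = 0): Q x + c + A^T lambda = 0.
Primal feasibility: A x = b.

This gives the KKT block system:
  [ Q   A^T ] [ x     ]   [-c ]
  [ A    0  ] [ lambda ] = [ b ]

Solving the linear system:
  x*      = (1.6538, 1.0192)
  lambda* = (5.0769)
  f(x*)   = 20.4423

x* = (1.6538, 1.0192), lambda* = (5.0769)


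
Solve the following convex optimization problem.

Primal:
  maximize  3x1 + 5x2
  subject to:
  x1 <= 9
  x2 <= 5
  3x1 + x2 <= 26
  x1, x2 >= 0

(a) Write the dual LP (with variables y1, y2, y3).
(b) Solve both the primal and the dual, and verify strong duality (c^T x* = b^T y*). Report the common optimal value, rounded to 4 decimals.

The standard primal-dual pair for 'max c^T x s.t. A x <= b, x >= 0' is:
  Dual:  min b^T y  s.t.  A^T y >= c,  y >= 0.

So the dual LP is:
  minimize  9y1 + 5y2 + 26y3
  subject to:
    y1 + 3y3 >= 3
    y2 + y3 >= 5
    y1, y2, y3 >= 0

Solving the primal: x* = (7, 5).
  primal value c^T x* = 46.
Solving the dual: y* = (0, 4, 1).
  dual value b^T y* = 46.
Strong duality: c^T x* = b^T y*. Confirmed.

46


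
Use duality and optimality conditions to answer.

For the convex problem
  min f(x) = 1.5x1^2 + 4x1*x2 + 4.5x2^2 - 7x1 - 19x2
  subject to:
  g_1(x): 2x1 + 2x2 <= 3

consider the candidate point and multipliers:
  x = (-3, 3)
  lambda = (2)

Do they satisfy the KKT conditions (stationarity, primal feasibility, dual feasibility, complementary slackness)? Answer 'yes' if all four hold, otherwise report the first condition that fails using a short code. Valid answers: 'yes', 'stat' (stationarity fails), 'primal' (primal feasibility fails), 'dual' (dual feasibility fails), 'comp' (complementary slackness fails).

Gradient of f: grad f(x) = Q x + c = (-4, -4)
Constraint values g_i(x) = a_i^T x - b_i:
  g_1((-3, 3)) = -3
Stationarity residual: grad f(x) + sum_i lambda_i a_i = (0, 0)
  -> stationarity OK
Primal feasibility (all g_i <= 0): OK
Dual feasibility (all lambda_i >= 0): OK
Complementary slackness (lambda_i * g_i(x) = 0 for all i): FAILS

Verdict: the first failing condition is complementary_slackness -> comp.

comp


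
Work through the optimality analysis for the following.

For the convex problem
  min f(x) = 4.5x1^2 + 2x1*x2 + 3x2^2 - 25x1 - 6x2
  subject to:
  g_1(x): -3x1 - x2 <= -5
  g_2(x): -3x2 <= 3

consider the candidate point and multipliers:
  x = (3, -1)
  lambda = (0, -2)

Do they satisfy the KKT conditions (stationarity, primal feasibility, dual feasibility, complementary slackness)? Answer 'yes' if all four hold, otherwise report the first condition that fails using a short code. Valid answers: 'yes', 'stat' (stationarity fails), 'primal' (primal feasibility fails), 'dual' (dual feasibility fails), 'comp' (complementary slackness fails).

Gradient of f: grad f(x) = Q x + c = (0, -6)
Constraint values g_i(x) = a_i^T x - b_i:
  g_1((3, -1)) = -3
  g_2((3, -1)) = 0
Stationarity residual: grad f(x) + sum_i lambda_i a_i = (0, 0)
  -> stationarity OK
Primal feasibility (all g_i <= 0): OK
Dual feasibility (all lambda_i >= 0): FAILS
Complementary slackness (lambda_i * g_i(x) = 0 for all i): OK

Verdict: the first failing condition is dual_feasibility -> dual.

dual


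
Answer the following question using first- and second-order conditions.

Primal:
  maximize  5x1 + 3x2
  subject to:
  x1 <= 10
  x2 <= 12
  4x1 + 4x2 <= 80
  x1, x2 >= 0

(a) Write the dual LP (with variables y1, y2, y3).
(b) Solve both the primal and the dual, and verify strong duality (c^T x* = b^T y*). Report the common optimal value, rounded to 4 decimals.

The standard primal-dual pair for 'max c^T x s.t. A x <= b, x >= 0' is:
  Dual:  min b^T y  s.t.  A^T y >= c,  y >= 0.

So the dual LP is:
  minimize  10y1 + 12y2 + 80y3
  subject to:
    y1 + 4y3 >= 5
    y2 + 4y3 >= 3
    y1, y2, y3 >= 0

Solving the primal: x* = (10, 10).
  primal value c^T x* = 80.
Solving the dual: y* = (2, 0, 0.75).
  dual value b^T y* = 80.
Strong duality: c^T x* = b^T y*. Confirmed.

80


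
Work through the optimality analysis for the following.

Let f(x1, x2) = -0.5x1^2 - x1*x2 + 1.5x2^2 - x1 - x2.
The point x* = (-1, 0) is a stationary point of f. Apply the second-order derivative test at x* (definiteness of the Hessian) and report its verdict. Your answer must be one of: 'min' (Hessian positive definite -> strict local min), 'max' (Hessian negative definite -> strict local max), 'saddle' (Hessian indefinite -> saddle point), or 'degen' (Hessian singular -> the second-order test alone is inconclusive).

Compute the Hessian H = grad^2 f:
  H = [[-1, -1], [-1, 3]]
Verify stationarity: grad f(x*) = H x* + g = (0, 0).
Eigenvalues of H: -1.2361, 3.2361.
Eigenvalues have mixed signs, so H is indefinite -> x* is a saddle point.

saddle


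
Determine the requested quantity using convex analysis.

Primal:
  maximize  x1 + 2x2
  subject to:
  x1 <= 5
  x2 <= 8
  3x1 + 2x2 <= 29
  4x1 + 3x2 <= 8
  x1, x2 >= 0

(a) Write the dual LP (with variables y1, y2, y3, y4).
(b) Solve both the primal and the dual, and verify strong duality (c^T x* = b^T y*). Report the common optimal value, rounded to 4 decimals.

The standard primal-dual pair for 'max c^T x s.t. A x <= b, x >= 0' is:
  Dual:  min b^T y  s.t.  A^T y >= c,  y >= 0.

So the dual LP is:
  minimize  5y1 + 8y2 + 29y3 + 8y4
  subject to:
    y1 + 3y3 + 4y4 >= 1
    y2 + 2y3 + 3y4 >= 2
    y1, y2, y3, y4 >= 0

Solving the primal: x* = (0, 2.6667).
  primal value c^T x* = 5.3333.
Solving the dual: y* = (0, 0, 0, 0.6667).
  dual value b^T y* = 5.3333.
Strong duality: c^T x* = b^T y*. Confirmed.

5.3333


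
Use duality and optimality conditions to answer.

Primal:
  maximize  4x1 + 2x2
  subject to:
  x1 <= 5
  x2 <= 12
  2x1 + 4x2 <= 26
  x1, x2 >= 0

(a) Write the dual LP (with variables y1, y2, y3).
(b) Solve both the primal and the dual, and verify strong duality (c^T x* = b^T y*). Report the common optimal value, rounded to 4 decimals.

The standard primal-dual pair for 'max c^T x s.t. A x <= b, x >= 0' is:
  Dual:  min b^T y  s.t.  A^T y >= c,  y >= 0.

So the dual LP is:
  minimize  5y1 + 12y2 + 26y3
  subject to:
    y1 + 2y3 >= 4
    y2 + 4y3 >= 2
    y1, y2, y3 >= 0

Solving the primal: x* = (5, 4).
  primal value c^T x* = 28.
Solving the dual: y* = (3, 0, 0.5).
  dual value b^T y* = 28.
Strong duality: c^T x* = b^T y*. Confirmed.

28


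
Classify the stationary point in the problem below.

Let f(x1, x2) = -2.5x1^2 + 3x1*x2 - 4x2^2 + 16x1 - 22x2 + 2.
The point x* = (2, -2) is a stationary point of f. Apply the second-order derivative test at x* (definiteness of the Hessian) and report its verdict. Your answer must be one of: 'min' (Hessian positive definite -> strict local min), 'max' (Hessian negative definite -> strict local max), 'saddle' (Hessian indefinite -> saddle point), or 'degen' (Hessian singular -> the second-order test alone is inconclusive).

Compute the Hessian H = grad^2 f:
  H = [[-5, 3], [3, -8]]
Verify stationarity: grad f(x*) = H x* + g = (0, 0).
Eigenvalues of H: -9.8541, -3.1459.
Both eigenvalues < 0, so H is negative definite -> x* is a strict local max.

max


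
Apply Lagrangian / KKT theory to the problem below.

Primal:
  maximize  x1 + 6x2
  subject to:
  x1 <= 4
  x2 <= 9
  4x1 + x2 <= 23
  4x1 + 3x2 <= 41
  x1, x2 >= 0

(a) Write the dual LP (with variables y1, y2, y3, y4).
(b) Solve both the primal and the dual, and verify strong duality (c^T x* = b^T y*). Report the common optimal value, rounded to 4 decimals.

The standard primal-dual pair for 'max c^T x s.t. A x <= b, x >= 0' is:
  Dual:  min b^T y  s.t.  A^T y >= c,  y >= 0.

So the dual LP is:
  minimize  4y1 + 9y2 + 23y3 + 41y4
  subject to:
    y1 + 4y3 + 4y4 >= 1
    y2 + y3 + 3y4 >= 6
    y1, y2, y3, y4 >= 0

Solving the primal: x* = (3.5, 9).
  primal value c^T x* = 57.5.
Solving the dual: y* = (0, 5.75, 0.25, 0).
  dual value b^T y* = 57.5.
Strong duality: c^T x* = b^T y*. Confirmed.

57.5


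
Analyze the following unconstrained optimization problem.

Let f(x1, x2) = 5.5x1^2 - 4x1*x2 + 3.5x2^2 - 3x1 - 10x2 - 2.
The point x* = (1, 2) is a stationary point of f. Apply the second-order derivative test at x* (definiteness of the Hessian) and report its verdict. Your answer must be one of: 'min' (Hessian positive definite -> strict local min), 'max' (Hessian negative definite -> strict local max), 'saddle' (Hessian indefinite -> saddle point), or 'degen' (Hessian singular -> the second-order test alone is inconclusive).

Compute the Hessian H = grad^2 f:
  H = [[11, -4], [-4, 7]]
Verify stationarity: grad f(x*) = H x* + g = (0, 0).
Eigenvalues of H: 4.5279, 13.4721.
Both eigenvalues > 0, so H is positive definite -> x* is a strict local min.

min


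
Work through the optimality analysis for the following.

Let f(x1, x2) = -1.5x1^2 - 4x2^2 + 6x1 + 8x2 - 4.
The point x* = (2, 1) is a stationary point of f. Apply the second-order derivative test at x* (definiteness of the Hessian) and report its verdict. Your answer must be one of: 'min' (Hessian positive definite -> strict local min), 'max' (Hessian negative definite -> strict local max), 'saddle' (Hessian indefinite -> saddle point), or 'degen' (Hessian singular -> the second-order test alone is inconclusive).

Compute the Hessian H = grad^2 f:
  H = [[-3, 0], [0, -8]]
Verify stationarity: grad f(x*) = H x* + g = (0, 0).
Eigenvalues of H: -8, -3.
Both eigenvalues < 0, so H is negative definite -> x* is a strict local max.

max


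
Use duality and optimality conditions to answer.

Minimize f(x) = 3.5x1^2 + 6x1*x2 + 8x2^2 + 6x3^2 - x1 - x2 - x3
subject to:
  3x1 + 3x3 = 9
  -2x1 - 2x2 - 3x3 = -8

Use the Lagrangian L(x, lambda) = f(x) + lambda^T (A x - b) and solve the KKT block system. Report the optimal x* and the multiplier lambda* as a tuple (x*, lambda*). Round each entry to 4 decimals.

Form the Lagrangian:
  L(x, lambda) = (1/2) x^T Q x + c^T x + lambda^T (A x - b)
Stationarity (grad_x L = 0): Q x + c + A^T lambda = 0.
Primal feasibility: A x = b.

This gives the KKT block system:
  [ Q   A^T ] [ x     ]   [-c ]
  [ A    0  ] [ lambda ] = [ b ]

Solving the linear system:
  x*      = (1.5, 0.25, 1.5)
  lambda* = (0.3333, 6)
  f(x*)   = 20.875

x* = (1.5, 0.25, 1.5), lambda* = (0.3333, 6)
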